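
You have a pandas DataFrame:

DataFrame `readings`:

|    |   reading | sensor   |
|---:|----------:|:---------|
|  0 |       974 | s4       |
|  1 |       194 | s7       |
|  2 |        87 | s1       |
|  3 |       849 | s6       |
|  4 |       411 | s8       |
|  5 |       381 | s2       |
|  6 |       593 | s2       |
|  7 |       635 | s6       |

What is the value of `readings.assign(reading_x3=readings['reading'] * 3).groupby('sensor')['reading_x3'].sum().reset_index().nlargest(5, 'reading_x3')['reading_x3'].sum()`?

add column reading_x3 = readings['reading'] * 3:
   reading sensor  reading_x3
0      974     s4        2922
1      194     s7         582
2       87     s1         261
3      849     s6        2547
4      411     s8        1233
5      381     s2        1143
6      593     s2        1779
7      635     s6        1905
group by sensor, sum of reading_x3:
sensor
s1     261
s2    2922
s4    2922
s6    4452
s7     582
s8    1233
Name: reading_x3, dtype: int64
reset_index():
  sensor  reading_x3
0     s1         261
1     s2        2922
2     s4        2922
3     s6        4452
4     s7         582
5     s8        1233
take 5 rows with largest reading_x3:
  sensor  reading_x3
3     s6        4452
1     s2        2922
2     s4        2922
5     s8        1233
4     s7         582
Then the sum of column 'reading_x3': 12111

12111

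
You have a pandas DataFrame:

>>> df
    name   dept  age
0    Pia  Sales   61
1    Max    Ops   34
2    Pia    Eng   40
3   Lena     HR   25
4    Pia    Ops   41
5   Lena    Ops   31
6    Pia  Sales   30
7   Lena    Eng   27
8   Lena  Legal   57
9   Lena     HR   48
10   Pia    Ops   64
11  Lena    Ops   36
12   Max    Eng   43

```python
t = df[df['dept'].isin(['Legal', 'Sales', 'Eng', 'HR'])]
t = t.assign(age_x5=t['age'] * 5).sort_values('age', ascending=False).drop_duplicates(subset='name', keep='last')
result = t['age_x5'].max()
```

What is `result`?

215

filter rows where dept in ['Legal', 'Sales', 'Eng', 'HR']:
    name   dept  age
0    Pia  Sales   61
2    Pia    Eng   40
3   Lena     HR   25
6    Pia  Sales   30
7   Lena    Eng   27
8   Lena  Legal   57
9   Lena     HR   48
12   Max    Eng   43
add column age_x5 = t['age'] * 5:
    name   dept  age  age_x5
0    Pia  Sales   61     305
2    Pia    Eng   40     200
3   Lena     HR   25     125
6    Pia  Sales   30     150
7   Lena    Eng   27     135
8   Lena  Legal   57     285
9   Lena     HR   48     240
12   Max    Eng   43     215
sort by age descending:
    name   dept  age  age_x5
0    Pia  Sales   61     305
8   Lena  Legal   57     285
9   Lena     HR   48     240
12   Max    Eng   43     215
2    Pia    Eng   40     200
6    Pia  Sales   30     150
7   Lena    Eng   27     135
3   Lena     HR   25     125
drop duplicate name (keep=last):
    name   dept  age  age_x5
12   Max    Eng   43     215
6    Pia  Sales   30     150
3   Lena     HR   25     125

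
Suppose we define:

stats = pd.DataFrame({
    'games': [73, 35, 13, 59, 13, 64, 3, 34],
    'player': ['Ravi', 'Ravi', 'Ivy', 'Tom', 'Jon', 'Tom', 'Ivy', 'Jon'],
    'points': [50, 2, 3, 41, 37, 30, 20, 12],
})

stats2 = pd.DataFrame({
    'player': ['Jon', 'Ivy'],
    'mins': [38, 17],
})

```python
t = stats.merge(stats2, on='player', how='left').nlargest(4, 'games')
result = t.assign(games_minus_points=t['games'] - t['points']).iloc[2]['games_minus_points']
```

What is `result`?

18

merge on 'player' (how='left') → 8 rows:
   games player  points  mins
0     73   Ravi      50   NaN
1     35   Ravi       2   NaN
2     13    Ivy       3  17.0
3     59    Tom      41   NaN
4     13    Jon      37  38.0
5     64    Tom      30   NaN
6      3    Ivy      20  17.0
7     34    Jon      12  38.0
take 4 rows with largest games:
   games player  points  mins
0     73   Ravi      50   NaN
5     64    Tom      30   NaN
3     59    Tom      41   NaN
1     35   Ravi       2   NaN
add column games_minus_points = t['games'] - t['points']:
   games player  points  mins  games_minus_points
0     73   Ravi      50   NaN                  23
5     64    Tom      30   NaN                  34
3     59    Tom      41   NaN                  18
1     35   Ravi       2   NaN                  33
Reading off the value at position 2, column 'games_minus_points', we get 18.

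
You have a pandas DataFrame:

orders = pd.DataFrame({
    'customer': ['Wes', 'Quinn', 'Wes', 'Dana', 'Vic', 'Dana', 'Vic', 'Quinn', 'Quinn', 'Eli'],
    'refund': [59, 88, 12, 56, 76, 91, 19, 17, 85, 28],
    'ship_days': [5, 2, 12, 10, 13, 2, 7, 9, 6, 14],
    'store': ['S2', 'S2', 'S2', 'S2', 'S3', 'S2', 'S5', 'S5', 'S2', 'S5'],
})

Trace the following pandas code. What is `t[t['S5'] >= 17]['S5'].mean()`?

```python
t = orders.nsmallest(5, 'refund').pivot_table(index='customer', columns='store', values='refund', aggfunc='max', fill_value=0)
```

take 5 rows with smallest refund:
  customer  refund  ship_days store
2      Wes      12         12    S2
7    Quinn      17          9    S5
6      Vic      19          7    S5
9      Eli      28         14    S5
3     Dana      56         10    S2
pivot: rows=customer, cols=store, max(refund):
store     S2  S5
customer        
Dana      56   0
Eli        0  28
Quinn      0  17
Vic        0  19
Wes       12   0
filter rows where S5 >= 17:
store     S2  S5
customer        
Eli        0  28
Quinn      0  17
Vic        0  19
Finally, mean of column 'S5' = 21.3333333333.

21.3333333333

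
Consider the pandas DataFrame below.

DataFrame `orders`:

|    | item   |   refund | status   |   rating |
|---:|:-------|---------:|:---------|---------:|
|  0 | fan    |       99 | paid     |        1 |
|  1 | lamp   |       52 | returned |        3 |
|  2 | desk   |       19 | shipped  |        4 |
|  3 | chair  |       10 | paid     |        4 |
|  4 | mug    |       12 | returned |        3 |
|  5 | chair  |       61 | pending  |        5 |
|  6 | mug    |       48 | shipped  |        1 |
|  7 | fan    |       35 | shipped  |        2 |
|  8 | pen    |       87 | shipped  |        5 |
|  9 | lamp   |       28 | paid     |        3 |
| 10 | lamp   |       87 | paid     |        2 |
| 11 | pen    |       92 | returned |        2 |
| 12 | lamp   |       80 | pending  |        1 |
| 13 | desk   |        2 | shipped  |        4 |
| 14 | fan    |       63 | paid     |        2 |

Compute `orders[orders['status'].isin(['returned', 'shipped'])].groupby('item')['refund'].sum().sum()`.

347

filter rows where status in ['returned', 'shipped']:
    item  refund    status  rating
1   lamp      52  returned       3
2   desk      19   shipped       4
4    mug      12  returned       3
6    mug      48   shipped       1
7    fan      35   shipped       2
8    pen      87   shipped       5
11   pen      92  returned       2
13  desk       2   shipped       4
group by item, sum of refund:
item
desk     21
fan      35
lamp     52
mug      60
pen     179
Name: refund, dtype: int64
Reading off the sum of the resulting series, we get 347.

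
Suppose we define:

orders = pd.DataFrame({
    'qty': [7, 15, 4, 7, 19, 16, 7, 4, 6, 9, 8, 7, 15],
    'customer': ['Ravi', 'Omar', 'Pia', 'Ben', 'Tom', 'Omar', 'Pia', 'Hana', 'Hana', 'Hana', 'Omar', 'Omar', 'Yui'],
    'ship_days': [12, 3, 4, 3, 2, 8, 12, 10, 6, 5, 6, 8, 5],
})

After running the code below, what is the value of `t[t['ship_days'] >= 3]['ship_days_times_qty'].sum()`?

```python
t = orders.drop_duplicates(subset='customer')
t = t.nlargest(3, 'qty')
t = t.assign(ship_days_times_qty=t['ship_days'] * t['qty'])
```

drop duplicate customer (keep=first):
    qty customer  ship_days
0     7     Ravi         12
1    15     Omar          3
2     4      Pia          4
3     7      Ben          3
4    19      Tom          2
7     4     Hana         10
12   15      Yui          5
take 3 rows with largest qty:
    qty customer  ship_days
4    19      Tom          2
1    15     Omar          3
12   15      Yui          5
add column ship_days_times_qty = t['ship_days'] * t['qty']:
    qty customer  ship_days  ship_days_times_qty
4    19      Tom          2                   38
1    15     Omar          3                   45
12   15      Yui          5                   75
filter rows where ship_days >= 3:
    qty customer  ship_days  ship_days_times_qty
1    15     Omar          3                   45
12   15      Yui          5                   75
The sum of column 'ship_days_times_qty' is 120.

120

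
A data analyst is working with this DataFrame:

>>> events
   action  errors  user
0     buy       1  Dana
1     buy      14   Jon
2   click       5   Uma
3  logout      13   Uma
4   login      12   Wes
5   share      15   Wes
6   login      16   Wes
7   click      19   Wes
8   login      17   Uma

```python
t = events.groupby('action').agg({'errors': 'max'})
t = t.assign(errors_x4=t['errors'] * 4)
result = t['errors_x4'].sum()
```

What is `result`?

312

group by action, max of errors:
        errors
action        
buy         14
click       19
login       17
logout      13
share       15
add column errors_x4 = t['errors'] * 4:
        errors  errors_x4
action                   
buy         14         56
click       19         76
login       17         68
logout      13         52
share       15         60
Taking the sum of column 'errors_x4' gives 312.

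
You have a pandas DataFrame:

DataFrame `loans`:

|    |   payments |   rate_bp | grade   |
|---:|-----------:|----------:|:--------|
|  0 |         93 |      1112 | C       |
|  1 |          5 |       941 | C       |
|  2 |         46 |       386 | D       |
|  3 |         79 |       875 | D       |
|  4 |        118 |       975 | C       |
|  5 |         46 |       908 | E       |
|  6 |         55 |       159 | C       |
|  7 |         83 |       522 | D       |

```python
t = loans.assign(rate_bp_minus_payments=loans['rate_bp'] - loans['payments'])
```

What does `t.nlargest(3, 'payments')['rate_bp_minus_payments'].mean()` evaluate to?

771.666666667

add column rate_bp_minus_payments = loans['rate_bp'] - loans['payments']:
   payments  rate_bp grade  rate_bp_minus_payments
0        93     1112     C                    1019
1         5      941     C                     936
2        46      386     D                     340
3        79      875     D                     796
4       118      975     C                     857
5        46      908     E                     862
6        55      159     C                     104
7        83      522     D                     439
take 3 rows with largest payments:
   payments  rate_bp grade  rate_bp_minus_payments
4       118      975     C                     857
0        93     1112     C                    1019
7        83      522     D                     439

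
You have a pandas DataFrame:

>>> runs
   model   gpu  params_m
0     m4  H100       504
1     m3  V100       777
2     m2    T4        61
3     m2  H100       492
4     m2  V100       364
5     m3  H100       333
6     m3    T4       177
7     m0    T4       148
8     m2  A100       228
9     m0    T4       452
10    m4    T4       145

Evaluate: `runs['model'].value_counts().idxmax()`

value_counts of model:
model
m2    4
m3    3
m4    2
m0    2
Name: count, dtype: int64
So idxmax() = m2.

m2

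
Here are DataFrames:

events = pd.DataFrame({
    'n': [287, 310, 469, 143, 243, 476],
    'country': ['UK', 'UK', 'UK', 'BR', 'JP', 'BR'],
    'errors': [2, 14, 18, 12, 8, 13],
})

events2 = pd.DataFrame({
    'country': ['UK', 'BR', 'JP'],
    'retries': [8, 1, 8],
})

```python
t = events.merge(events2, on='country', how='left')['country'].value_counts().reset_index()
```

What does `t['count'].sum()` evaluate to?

merge on 'country' (how='left') → 6 rows:
     n country  errors  retries
0  287      UK       2        8
1  310      UK      14        8
2  469      UK      18        8
3  143      BR      12        1
4  243      JP       8        8
5  476      BR      13        1
value_counts of country:
country
UK    3
BR    2
JP    1
Name: count, dtype: int64
reset_index():
  country  count
0      UK      3
1      BR      2
2      JP      1
Taking the sum of column 'count' gives 6.

6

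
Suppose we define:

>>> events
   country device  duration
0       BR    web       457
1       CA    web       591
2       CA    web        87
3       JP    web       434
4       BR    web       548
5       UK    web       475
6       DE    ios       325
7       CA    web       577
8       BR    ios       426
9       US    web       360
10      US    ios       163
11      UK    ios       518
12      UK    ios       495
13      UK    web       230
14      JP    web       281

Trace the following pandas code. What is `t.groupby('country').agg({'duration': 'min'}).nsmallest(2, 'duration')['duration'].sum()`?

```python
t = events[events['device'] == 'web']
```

317

filter rows where device == 'web':
   country device  duration
0       BR    web       457
1       CA    web       591
2       CA    web        87
3       JP    web       434
4       BR    web       548
5       UK    web       475
7       CA    web       577
9       US    web       360
13      UK    web       230
14      JP    web       281
group by country, min of duration:
         duration
country          
BR            457
CA             87
JP            281
UK            230
US            360
take 2 rows with smallest duration:
         duration
country          
CA             87
UK            230
Reading off the sum of column 'duration', we get 317.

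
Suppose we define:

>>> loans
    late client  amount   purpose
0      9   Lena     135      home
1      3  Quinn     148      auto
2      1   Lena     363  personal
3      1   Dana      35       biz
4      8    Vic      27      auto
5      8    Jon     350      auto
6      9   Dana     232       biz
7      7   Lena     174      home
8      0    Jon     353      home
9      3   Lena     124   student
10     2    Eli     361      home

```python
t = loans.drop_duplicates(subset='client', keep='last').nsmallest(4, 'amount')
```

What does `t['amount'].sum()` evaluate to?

531

drop duplicate client (keep=last):
    late client  amount  purpose
1      3  Quinn     148     auto
4      8    Vic      27     auto
6      9   Dana     232      biz
8      0    Jon     353     home
9      3   Lena     124  student
10     2    Eli     361     home
take 4 rows with smallest amount:
   late client  amount  purpose
4     8    Vic      27     auto
9     3   Lena     124  student
1     3  Quinn     148     auto
6     9   Dana     232      biz
Hence 531.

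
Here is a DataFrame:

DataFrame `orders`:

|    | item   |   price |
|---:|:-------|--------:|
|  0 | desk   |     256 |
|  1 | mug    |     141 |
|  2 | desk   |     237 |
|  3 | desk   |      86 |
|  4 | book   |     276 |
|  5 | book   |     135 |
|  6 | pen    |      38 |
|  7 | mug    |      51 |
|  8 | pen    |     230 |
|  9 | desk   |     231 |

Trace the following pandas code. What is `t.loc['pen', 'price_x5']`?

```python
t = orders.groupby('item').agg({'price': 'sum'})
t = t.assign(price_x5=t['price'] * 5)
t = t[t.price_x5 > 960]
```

1340

group by item, sum of price:
      price
item       
book    411
desk    810
mug     192
pen     268
add column price_x5 = t['price'] * 5:
      price  price_x5
item                 
book    411      2055
desk    810      4050
mug     192       960
pen     268      1340
filter rows where price_x5 > 960:
      price  price_x5
item                 
book    411      2055
desk    810      4050
pen     268      1340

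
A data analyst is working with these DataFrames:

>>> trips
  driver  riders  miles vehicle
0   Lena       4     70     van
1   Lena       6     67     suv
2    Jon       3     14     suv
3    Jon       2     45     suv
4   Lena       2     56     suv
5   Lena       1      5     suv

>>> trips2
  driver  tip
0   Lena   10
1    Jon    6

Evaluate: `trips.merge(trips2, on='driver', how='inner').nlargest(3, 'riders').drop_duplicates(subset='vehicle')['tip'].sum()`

20

merge on 'driver' (how='inner') → 6 rows:
  driver  riders  miles vehicle  tip
0   Lena       4     70     van   10
1   Lena       6     67     suv   10
2    Jon       3     14     suv    6
3    Jon       2     45     suv    6
4   Lena       2     56     suv   10
5   Lena       1      5     suv   10
take 3 rows with largest riders:
  driver  riders  miles vehicle  tip
1   Lena       6     67     suv   10
0   Lena       4     70     van   10
2    Jon       3     14     suv    6
drop duplicate vehicle (keep=first):
  driver  riders  miles vehicle  tip
1   Lena       6     67     suv   10
0   Lena       4     70     van   10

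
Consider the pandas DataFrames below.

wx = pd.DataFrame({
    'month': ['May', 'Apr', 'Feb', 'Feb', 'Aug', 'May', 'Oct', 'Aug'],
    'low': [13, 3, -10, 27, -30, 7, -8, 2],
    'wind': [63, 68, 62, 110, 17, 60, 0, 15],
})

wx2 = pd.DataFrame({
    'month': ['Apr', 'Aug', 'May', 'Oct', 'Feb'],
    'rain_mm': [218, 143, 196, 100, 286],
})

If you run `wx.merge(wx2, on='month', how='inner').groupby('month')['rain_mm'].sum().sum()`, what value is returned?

merge on 'month' (how='inner') → 8 rows:
  month  low  wind  rain_mm
0   May   13    63      196
1   Apr    3    68      218
2   Feb  -10    62      286
3   Feb   27   110      286
4   Aug  -30    17      143
5   May    7    60      196
6   Oct   -8     0      100
7   Aug    2    15      143
group by month, sum of rain_mm:
month
Apr    218
Aug    286
Feb    572
May    392
Oct    100
Name: rain_mm, dtype: int64
Hence 1568.

1568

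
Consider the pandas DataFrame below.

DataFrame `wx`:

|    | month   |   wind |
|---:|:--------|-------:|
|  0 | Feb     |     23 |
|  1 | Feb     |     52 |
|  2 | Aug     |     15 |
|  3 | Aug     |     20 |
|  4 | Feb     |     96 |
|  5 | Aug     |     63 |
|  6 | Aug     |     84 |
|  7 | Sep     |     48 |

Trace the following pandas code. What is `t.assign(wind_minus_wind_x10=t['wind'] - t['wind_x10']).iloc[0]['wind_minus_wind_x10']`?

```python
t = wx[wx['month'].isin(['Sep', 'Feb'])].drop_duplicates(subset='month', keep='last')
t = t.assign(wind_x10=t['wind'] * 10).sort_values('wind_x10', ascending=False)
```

-864

filter rows where month in ['Sep', 'Feb']:
  month  wind
0   Feb    23
1   Feb    52
4   Feb    96
7   Sep    48
drop duplicate month (keep=last):
  month  wind
4   Feb    96
7   Sep    48
add column wind_x10 = t['wind'] * 10:
  month  wind  wind_x10
4   Feb    96       960
7   Sep    48       480
sort by wind_x10 descending:
  month  wind  wind_x10
4   Feb    96       960
7   Sep    48       480
add column wind_minus_wind_x10 = t['wind'] - t['wind_x10']:
  month  wind  wind_x10  wind_minus_wind_x10
4   Feb    96       960                 -864
7   Sep    48       480                 -432
So iloc[0]['wind_minus_wind_x10'] = -864.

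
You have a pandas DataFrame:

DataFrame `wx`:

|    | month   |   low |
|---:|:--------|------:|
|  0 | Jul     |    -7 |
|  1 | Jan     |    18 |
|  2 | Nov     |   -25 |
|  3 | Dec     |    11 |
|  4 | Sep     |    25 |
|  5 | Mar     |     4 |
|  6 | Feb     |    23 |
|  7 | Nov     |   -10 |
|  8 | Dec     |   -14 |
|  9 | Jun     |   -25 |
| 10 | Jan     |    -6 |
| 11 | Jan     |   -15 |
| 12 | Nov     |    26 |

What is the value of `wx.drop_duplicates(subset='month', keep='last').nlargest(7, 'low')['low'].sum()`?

drop duplicate month (keep=last):
   month  low
0    Jul   -7
4    Sep   25
5    Mar    4
6    Feb   23
8    Dec  -14
9    Jun  -25
11   Jan  -15
12   Nov   26
take 7 rows with largest low:
   month  low
12   Nov   26
4    Sep   25
6    Feb   23
5    Mar    4
0    Jul   -7
8    Dec  -14
11   Jan  -15
The sum of column 'low' is 42.

42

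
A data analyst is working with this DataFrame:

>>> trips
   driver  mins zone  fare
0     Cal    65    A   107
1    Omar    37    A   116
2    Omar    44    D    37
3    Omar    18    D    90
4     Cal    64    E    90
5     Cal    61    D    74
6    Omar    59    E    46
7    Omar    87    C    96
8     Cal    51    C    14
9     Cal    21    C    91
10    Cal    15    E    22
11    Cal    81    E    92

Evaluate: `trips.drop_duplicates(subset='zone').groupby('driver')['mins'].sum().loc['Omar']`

131

drop duplicate zone (keep=first):
  driver  mins zone  fare
0    Cal    65    A   107
2   Omar    44    D    37
4    Cal    64    E    90
7   Omar    87    C    96
group by driver, sum of mins:
driver
Cal     129
Omar    131
Name: mins, dtype: int64
Hence 131.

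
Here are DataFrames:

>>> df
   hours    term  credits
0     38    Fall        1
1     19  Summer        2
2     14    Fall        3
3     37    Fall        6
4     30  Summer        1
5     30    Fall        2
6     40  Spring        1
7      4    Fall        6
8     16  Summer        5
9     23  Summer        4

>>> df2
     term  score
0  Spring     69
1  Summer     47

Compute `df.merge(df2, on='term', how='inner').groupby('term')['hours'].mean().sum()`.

62.0

merge on 'term' (how='inner') → 5 rows:
   hours    term  credits  score
0     19  Summer        2     47
1     30  Summer        1     47
2     40  Spring        1     69
3     16  Summer        5     47
4     23  Summer        4     47
group by term, mean of hours:
term
Spring    40.0
Summer    22.0
Name: hours, dtype: float64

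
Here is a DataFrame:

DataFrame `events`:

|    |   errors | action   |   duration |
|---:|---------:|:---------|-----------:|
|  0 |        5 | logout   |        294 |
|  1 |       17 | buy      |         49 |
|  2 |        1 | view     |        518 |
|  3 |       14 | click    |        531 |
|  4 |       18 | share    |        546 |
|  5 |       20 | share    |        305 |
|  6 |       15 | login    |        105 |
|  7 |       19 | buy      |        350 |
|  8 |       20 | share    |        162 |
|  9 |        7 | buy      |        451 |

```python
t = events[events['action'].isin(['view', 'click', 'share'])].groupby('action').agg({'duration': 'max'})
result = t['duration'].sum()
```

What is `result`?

1595

filter rows where action in ['view', 'click', 'share']:
   errors action  duration
2       1   view       518
3      14  click       531
4      18  share       546
5      20  share       305
8      20  share       162
group by action, max of duration:
        duration
action          
click        531
share        546
view         518
Taking the sum of column 'duration' gives 1595.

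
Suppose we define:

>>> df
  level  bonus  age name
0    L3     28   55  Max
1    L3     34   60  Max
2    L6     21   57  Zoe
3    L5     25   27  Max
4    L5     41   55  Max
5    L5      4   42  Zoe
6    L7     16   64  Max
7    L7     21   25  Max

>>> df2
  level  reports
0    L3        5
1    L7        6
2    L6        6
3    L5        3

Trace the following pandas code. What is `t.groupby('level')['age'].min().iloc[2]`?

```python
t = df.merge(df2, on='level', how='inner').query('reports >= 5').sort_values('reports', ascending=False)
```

25

merge on 'level' (how='inner') → 8 rows:
  level  bonus  age name  reports
0    L3     28   55  Max        5
1    L3     34   60  Max        5
2    L6     21   57  Zoe        6
3    L5     25   27  Max        3
4    L5     41   55  Max        3
5    L5      4   42  Zoe        3
6    L7     16   64  Max        6
7    L7     21   25  Max        6
filter rows where reports >= 5:
  level  bonus  age name  reports
0    L3     28   55  Max        5
1    L3     34   60  Max        5
2    L6     21   57  Zoe        6
6    L7     16   64  Max        6
7    L7     21   25  Max        6
sort by reports descending:
  level  bonus  age name  reports
2    L6     21   57  Zoe        6
6    L7     16   64  Max        6
7    L7     21   25  Max        6
0    L3     28   55  Max        5
1    L3     34   60  Max        5
group by level, min of age:
level
L3    55
L6    57
L7    25
Name: age, dtype: int64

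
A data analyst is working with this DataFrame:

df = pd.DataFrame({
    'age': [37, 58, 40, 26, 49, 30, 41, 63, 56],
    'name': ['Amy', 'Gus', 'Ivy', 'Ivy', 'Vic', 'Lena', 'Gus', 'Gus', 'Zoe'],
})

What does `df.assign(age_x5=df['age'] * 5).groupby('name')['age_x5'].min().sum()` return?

add column age_x5 = df['age'] * 5:
   age  name  age_x5
0   37   Amy     185
1   58   Gus     290
2   40   Ivy     200
3   26   Ivy     130
4   49   Vic     245
5   30  Lena     150
6   41   Gus     205
7   63   Gus     315
8   56   Zoe     280
group by name, min of age_x5:
name
Amy     185
Gus     205
Ivy     130
Lena    150
Vic     245
Zoe     280
Name: age_x5, dtype: int64
So sum() = 1195.

1195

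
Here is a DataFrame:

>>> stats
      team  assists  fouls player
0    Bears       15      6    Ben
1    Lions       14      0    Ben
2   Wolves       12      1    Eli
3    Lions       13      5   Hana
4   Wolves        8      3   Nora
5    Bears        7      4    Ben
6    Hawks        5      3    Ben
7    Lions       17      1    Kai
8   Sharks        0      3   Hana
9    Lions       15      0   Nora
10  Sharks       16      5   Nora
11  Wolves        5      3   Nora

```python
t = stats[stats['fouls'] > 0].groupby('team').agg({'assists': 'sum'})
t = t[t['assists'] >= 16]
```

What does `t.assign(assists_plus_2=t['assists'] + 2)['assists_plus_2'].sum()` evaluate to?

filter rows where fouls > 0:
      team  assists  fouls player
0    Bears       15      6    Ben
2   Wolves       12      1    Eli
3    Lions       13      5   Hana
4   Wolves        8      3   Nora
5    Bears        7      4    Ben
6    Hawks        5      3    Ben
7    Lions       17      1    Kai
8   Sharks        0      3   Hana
10  Sharks       16      5   Nora
11  Wolves        5      3   Nora
group by team, sum of assists:
        assists
team           
Bears        22
Hawks         5
Lions        30
Sharks       16
Wolves       25
filter rows where assists >= 16:
        assists
team           
Bears        22
Lions        30
Sharks       16
Wolves       25
add column assists_plus_2 = t['assists'] + 2:
        assists  assists_plus_2
team                           
Bears        22              24
Lions        30              32
Sharks       16              18
Wolves       25              27

101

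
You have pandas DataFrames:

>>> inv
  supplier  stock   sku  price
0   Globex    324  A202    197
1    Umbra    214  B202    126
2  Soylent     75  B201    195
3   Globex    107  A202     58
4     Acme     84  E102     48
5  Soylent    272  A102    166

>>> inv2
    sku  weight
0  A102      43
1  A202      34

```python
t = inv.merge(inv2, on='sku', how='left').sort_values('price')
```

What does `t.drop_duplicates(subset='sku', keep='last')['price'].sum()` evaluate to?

732

merge on 'sku' (how='left') → 6 rows:
  supplier  stock   sku  price  weight
0   Globex    324  A202    197    34.0
1    Umbra    214  B202    126     NaN
2  Soylent     75  B201    195     NaN
3   Globex    107  A202     58    34.0
4     Acme     84  E102     48     NaN
5  Soylent    272  A102    166    43.0
sort by price:
  supplier  stock   sku  price  weight
4     Acme     84  E102     48     NaN
3   Globex    107  A202     58    34.0
1    Umbra    214  B202    126     NaN
5  Soylent    272  A102    166    43.0
2  Soylent     75  B201    195     NaN
0   Globex    324  A202    197    34.0
drop duplicate sku (keep=last):
  supplier  stock   sku  price  weight
4     Acme     84  E102     48     NaN
1    Umbra    214  B202    126     NaN
5  Soylent    272  A102    166    43.0
2  Soylent     75  B201    195     NaN
0   Globex    324  A202    197    34.0
Then the sum of column 'price': 732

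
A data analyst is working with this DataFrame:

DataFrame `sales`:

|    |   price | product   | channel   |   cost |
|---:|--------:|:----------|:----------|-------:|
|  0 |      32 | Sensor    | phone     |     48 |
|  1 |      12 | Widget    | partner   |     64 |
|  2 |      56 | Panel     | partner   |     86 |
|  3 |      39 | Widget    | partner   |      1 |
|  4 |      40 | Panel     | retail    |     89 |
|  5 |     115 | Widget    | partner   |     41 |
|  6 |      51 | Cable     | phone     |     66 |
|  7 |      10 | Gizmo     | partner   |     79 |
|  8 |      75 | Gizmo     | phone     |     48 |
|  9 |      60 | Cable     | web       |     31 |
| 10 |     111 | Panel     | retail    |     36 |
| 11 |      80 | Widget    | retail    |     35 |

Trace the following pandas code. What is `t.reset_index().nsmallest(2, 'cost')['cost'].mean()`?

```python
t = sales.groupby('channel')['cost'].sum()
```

group by channel, sum of cost:
channel
partner    271
phone      162
retail     160
web         31
Name: cost, dtype: int64
reset_index():
   channel  cost
0  partner   271
1    phone   162
2   retail   160
3      web    31
take 2 rows with smallest cost:
  channel  cost
3     web    31
2  retail   160
Taking the mean of column 'cost' gives 95.5.

95.5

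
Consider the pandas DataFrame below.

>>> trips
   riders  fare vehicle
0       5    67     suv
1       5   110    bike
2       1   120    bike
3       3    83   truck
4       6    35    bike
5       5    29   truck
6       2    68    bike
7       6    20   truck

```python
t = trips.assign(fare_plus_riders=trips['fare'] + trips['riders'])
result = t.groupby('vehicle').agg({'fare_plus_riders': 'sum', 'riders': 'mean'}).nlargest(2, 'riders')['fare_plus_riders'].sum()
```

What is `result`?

add column fare_plus_riders = trips['fare'] + trips['riders']:
   riders  fare vehicle  fare_plus_riders
0       5    67     suv                72
1       5   110    bike               115
2       1   120    bike               121
3       3    83   truck                86
4       6    35    bike                41
5       5    29   truck                34
6       2    68    bike                70
7       6    20   truck                26
group by vehicle: sum(fare_plus_riders), mean(riders):
         fare_plus_riders    riders
vehicle                            
bike                  347  3.500000
suv                    72  5.000000
truck                 146  4.666667
take 2 rows with largest riders:
         fare_plus_riders    riders
vehicle                            
suv                    72  5.000000
truck                 146  4.666667

218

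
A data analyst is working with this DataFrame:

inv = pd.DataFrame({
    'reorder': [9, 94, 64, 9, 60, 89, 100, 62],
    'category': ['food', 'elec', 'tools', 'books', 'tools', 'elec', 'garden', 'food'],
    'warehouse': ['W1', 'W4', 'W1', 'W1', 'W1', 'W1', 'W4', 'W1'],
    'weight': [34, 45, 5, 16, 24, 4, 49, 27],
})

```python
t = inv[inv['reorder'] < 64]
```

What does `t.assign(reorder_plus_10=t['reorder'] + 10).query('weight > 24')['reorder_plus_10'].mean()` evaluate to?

45.5

filter rows where reorder < 64:
   reorder category warehouse  weight
0        9     food        W1      34
3        9    books        W1      16
4       60    tools        W1      24
7       62     food        W1      27
add column reorder_plus_10 = t['reorder'] + 10:
   reorder category warehouse  weight  reorder_plus_10
0        9     food        W1      34               19
3        9    books        W1      16               19
4       60    tools        W1      24               70
7       62     food        W1      27               72
filter rows where weight > 24:
   reorder category warehouse  weight  reorder_plus_10
0        9     food        W1      34               19
7       62     food        W1      27               72
mean of column 'reorder_plus_10' → 45.5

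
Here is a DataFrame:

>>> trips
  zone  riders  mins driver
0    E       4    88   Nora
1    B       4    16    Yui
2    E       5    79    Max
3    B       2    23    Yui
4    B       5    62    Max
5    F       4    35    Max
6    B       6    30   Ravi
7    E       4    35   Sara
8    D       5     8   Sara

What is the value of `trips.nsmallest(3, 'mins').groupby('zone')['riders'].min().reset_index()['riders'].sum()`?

take 3 rows with smallest mins:
  zone  riders  mins driver
8    D       5     8   Sara
1    B       4    16    Yui
3    B       2    23    Yui
group by zone, min of riders:
zone
B    2
D    5
Name: riders, dtype: int64
reset_index():
  zone  riders
0    B       2
1    D       5

7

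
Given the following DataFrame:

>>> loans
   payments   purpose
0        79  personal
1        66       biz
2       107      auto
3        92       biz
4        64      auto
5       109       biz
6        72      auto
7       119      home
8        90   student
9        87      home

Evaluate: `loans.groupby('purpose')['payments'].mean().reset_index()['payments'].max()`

group by purpose, mean of payments:
purpose
auto         81.0
biz          89.0
home        103.0
personal     79.0
student      90.0
Name: payments, dtype: float64
reset_index():
    purpose  payments
0      auto      81.0
1       biz      89.0
2      home     103.0
3  personal      79.0
4   student      90.0
Hence 103.0.

103.0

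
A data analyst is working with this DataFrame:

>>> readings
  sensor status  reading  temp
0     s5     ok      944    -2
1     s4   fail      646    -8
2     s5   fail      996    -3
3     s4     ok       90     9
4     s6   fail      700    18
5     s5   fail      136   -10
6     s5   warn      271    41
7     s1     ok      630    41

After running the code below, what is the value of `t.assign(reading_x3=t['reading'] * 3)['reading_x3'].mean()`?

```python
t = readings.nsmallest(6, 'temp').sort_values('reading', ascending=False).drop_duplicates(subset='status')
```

2910.0

take 6 rows with smallest temp:
  sensor status  reading  temp
5     s5   fail      136   -10
1     s4   fail      646    -8
2     s5   fail      996    -3
0     s5     ok      944    -2
3     s4     ok       90     9
4     s6   fail      700    18
sort by reading descending:
  sensor status  reading  temp
2     s5   fail      996    -3
0     s5     ok      944    -2
4     s6   fail      700    18
1     s4   fail      646    -8
5     s5   fail      136   -10
3     s4     ok       90     9
drop duplicate status (keep=first):
  sensor status  reading  temp
2     s5   fail      996    -3
0     s5     ok      944    -2
add column reading_x3 = t['reading'] * 3:
  sensor status  reading  temp  reading_x3
2     s5   fail      996    -3        2988
0     s5     ok      944    -2        2832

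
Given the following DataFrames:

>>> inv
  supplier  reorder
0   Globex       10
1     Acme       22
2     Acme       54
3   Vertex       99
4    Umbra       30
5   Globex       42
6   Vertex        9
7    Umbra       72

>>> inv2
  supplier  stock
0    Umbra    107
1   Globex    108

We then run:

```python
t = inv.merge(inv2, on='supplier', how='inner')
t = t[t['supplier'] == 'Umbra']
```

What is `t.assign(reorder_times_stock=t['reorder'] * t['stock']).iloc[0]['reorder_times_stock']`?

merge on 'supplier' (how='inner') → 4 rows:
  supplier  reorder  stock
0   Globex       10    108
1    Umbra       30    107
2   Globex       42    108
3    Umbra       72    107
filter rows where supplier == 'Umbra':
  supplier  reorder  stock
1    Umbra       30    107
3    Umbra       72    107
add column reorder_times_stock = t['reorder'] * t['stock']:
  supplier  reorder  stock  reorder_times_stock
1    Umbra       30    107                 3210
3    Umbra       72    107                 7704

3210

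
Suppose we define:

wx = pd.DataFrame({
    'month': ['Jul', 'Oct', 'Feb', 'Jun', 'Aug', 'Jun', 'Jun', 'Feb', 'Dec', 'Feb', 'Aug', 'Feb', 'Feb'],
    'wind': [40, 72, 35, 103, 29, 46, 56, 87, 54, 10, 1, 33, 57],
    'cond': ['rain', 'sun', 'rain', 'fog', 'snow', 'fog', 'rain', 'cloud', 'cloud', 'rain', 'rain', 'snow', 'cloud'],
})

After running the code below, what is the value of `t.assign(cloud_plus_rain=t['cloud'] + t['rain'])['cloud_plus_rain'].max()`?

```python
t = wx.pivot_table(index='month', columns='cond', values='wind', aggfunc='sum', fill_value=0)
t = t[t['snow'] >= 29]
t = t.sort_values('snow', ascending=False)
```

pivot: rows=month, cols=cond, sum(wind):
cond   cloud  fog  rain  snow  sun
month                             
Aug        0    0     1    29    0
Dec       54    0     0     0    0
Feb      144    0    45    33    0
Jul        0    0    40     0    0
Jun        0  149    56     0    0
Oct        0    0     0     0   72
filter rows where snow >= 29:
cond   cloud  fog  rain  snow  sun
month                             
Aug        0    0     1    29    0
Feb      144    0    45    33    0
sort by snow descending:
cond   cloud  fog  rain  snow  sun
month                             
Feb      144    0    45    33    0
Aug        0    0     1    29    0
add column cloud_plus_rain = t['cloud'] + t['rain']:
cond   cloud  fog  rain  snow  sun  cloud_plus_rain
month                                              
Feb      144    0    45    33    0              189
Aug        0    0     1    29    0                1
So max() = 189.

189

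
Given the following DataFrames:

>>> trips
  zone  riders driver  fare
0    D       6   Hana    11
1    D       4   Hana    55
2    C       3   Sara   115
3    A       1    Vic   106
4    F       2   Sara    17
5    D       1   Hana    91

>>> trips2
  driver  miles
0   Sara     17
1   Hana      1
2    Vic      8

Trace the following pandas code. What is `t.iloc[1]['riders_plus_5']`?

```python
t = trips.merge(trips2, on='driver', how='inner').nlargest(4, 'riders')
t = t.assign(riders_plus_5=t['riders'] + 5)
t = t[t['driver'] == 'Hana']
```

merge on 'driver' (how='inner') → 6 rows:
  zone  riders driver  fare  miles
0    D       6   Hana    11      1
1    D       4   Hana    55      1
2    C       3   Sara   115     17
3    A       1    Vic   106      8
4    F       2   Sara    17     17
5    D       1   Hana    91      1
take 4 rows with largest riders:
  zone  riders driver  fare  miles
0    D       6   Hana    11      1
1    D       4   Hana    55      1
2    C       3   Sara   115     17
4    F       2   Sara    17     17
add column riders_plus_5 = t['riders'] + 5:
  zone  riders driver  fare  miles  riders_plus_5
0    D       6   Hana    11      1             11
1    D       4   Hana    55      1              9
2    C       3   Sara   115     17              8
4    F       2   Sara    17     17              7
filter rows where driver == 'Hana':
  zone  riders driver  fare  miles  riders_plus_5
0    D       6   Hana    11      1             11
1    D       4   Hana    55      1              9
So iloc[1]['riders_plus_5'] = 9.

9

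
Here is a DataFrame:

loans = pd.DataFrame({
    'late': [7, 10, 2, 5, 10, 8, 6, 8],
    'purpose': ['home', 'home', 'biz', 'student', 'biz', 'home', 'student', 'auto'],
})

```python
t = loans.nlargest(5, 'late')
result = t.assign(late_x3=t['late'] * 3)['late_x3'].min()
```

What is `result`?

21

take 5 rows with largest late:
   late purpose
1    10    home
4    10     biz
5     8    home
7     8    auto
0     7    home
add column late_x3 = t['late'] * 3:
   late purpose  late_x3
1    10    home       30
4    10     biz       30
5     8    home       24
7     8    auto       24
0     7    home       21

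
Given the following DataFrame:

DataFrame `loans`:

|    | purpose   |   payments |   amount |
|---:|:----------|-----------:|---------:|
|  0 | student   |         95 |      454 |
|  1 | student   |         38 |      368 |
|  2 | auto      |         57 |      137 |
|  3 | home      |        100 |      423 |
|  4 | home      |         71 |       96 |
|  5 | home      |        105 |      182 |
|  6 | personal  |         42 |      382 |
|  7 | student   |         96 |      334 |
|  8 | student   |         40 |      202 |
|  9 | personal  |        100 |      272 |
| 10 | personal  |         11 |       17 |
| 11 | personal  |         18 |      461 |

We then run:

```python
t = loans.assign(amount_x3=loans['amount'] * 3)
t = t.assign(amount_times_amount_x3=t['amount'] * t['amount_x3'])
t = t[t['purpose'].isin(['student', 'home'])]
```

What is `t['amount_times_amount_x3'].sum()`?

2145507

add column amount_x3 = loans['amount'] * 3:
     purpose  payments  amount  amount_x3
0    student        95     454       1362
1    student        38     368       1104
2       auto        57     137        411
3       home       100     423       1269
4       home        71      96        288
5       home       105     182        546
6   personal        42     382       1146
7    student        96     334       1002
8    student        40     202        606
9   personal       100     272        816
10  personal        11      17         51
11  personal        18     461       1383
add column amount_times_amount_x3 = t['amount'] * t['amount_x3']:
     purpose  payments  amount  amount_x3  amount_times_amount_x3
0    student        95     454       1362                  618348
1    student        38     368       1104                  406272
2       auto        57     137        411                   56307
3       home       100     423       1269                  536787
4       home        71      96        288                   27648
5       home       105     182        546                   99372
6   personal        42     382       1146                  437772
7    student        96     334       1002                  334668
8    student        40     202        606                  122412
9   personal       100     272        816                  221952
10  personal        11      17         51                     867
11  personal        18     461       1383                  637563
filter rows where purpose in ['student', 'home']:
   purpose  payments  amount  amount_x3  amount_times_amount_x3
0  student        95     454       1362                  618348
1  student        38     368       1104                  406272
3     home       100     423       1269                  536787
4     home        71      96        288                   27648
5     home       105     182        546                   99372
7  student        96     334       1002                  334668
8  student        40     202        606                  122412
sum of column 'amount_times_amount_x3' → 2145507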